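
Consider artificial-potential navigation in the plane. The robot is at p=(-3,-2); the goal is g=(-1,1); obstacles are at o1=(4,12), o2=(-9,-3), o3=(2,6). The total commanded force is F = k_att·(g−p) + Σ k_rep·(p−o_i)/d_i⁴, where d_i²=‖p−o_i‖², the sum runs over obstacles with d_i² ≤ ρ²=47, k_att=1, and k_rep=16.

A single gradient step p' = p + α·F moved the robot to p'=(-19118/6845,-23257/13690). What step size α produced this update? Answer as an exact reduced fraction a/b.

F_att = 1·(g−p) = 1·(2,3) = (2.0000,3.0000)
o1: d²=245 > ρ²=47 → inactive
o2: d²=37 ≤ ρ²=47; F_rep = 16·(6,1)/37² = (0.0701,0.0117)
o3: d²=89 > ρ²=47 → inactive
F = F_att + ΣF_rep = (2.0701,3.0117)
Δp = p'−p = (0.2070,0.3012); α = Δx/Fx = (1417/6845) / (2834/1369) = 1/10
check: Δy/Fy = (4123/13690) / (4123/1369) = 1/10 ✓

α = 1/10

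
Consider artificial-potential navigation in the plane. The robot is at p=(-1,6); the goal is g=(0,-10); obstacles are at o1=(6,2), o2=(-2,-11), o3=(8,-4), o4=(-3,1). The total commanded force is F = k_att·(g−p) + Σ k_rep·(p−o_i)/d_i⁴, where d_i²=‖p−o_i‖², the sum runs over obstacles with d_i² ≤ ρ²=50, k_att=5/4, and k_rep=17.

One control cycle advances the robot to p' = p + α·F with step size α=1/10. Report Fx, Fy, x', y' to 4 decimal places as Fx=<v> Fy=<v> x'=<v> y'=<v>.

Fx=1.2904 Fy=-19.8989 x'=-0.8710 y'=4.0101

F_att = 5/4·(g−p) = 5/4·(1,-16) = (1.2500,-20.0000)
o1: d²=65 > ρ²=50 → inactive
o2: d²=290 > ρ²=50 → inactive
o3: d²=181 > ρ²=50 → inactive
o4: d²=29 ≤ ρ²=50; F_rep = 17·(2,5)/29² = (0.0404,0.1011)
F = F_att + ΣF_rep = (1.2904,-19.8989)
p' = p + 1/10·F = (-0.8710,4.0101)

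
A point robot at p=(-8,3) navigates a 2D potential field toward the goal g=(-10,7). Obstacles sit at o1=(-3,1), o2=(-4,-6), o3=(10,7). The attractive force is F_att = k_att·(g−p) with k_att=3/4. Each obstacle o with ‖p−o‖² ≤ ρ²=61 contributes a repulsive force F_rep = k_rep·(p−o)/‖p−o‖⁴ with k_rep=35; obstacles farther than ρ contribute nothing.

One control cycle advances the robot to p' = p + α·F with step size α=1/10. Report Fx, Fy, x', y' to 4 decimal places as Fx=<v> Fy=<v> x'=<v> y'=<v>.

Fx=-1.7081 Fy=3.0832 x'=-8.1708 y'=3.3083

F_att = 3/4·(g−p) = 3/4·(-2,4) = (-1.5000,3.0000)
o1: d²=29 ≤ ρ²=61; F_rep = 35·(-5,2)/29² = (-0.2081,0.0832)
o2: d²=97 > ρ²=61 → inactive
o3: d²=340 > ρ²=61 → inactive
F = F_att + ΣF_rep = (-1.7081,3.0832)
p' = p + 1/10·F = (-8.1708,3.3083)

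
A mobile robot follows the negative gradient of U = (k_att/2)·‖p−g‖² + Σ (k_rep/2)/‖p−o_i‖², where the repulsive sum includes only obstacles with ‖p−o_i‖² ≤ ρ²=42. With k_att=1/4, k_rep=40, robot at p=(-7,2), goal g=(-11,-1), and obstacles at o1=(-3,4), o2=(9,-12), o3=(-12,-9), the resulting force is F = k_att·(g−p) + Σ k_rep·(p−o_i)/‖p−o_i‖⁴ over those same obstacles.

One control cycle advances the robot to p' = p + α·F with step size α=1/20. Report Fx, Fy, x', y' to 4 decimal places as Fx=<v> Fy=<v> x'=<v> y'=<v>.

F_att = 1/4·(g−p) = 1/4·(-4,-3) = (-1.0000,-0.7500)
o1: d²=20 ≤ ρ²=42; F_rep = 40·(-4,-2)/20² = (-0.4000,-0.2000)
o2: d²=452 > ρ²=42 → inactive
o3: d²=146 > ρ²=42 → inactive
F = F_att + ΣF_rep = (-1.4000,-0.9500)
p' = p + 1/20·F = (-7.0700,1.9525)

Fx=-1.4000 Fy=-0.9500 x'=-7.0700 y'=1.9525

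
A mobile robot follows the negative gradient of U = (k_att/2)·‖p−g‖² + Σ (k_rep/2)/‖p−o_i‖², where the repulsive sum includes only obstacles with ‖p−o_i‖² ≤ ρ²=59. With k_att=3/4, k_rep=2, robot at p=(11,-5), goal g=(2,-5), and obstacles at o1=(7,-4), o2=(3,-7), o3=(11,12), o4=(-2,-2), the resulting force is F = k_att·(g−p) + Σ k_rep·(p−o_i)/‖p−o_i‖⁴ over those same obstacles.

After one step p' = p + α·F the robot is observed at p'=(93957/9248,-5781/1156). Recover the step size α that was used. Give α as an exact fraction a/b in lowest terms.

α = 1/8

F_att = 3/4·(g−p) = 3/4·(-9,0) = (-6.7500,0.0000)
o1: d²=17 ≤ ρ²=59; F_rep = 2·(4,-1)/17² = (0.0277,-0.0069)
o2: d²=68 > ρ²=59 → inactive
o3: d²=289 > ρ²=59 → inactive
o4: d²=178 > ρ²=59 → inactive
F = F_att + ΣF_rep = (-6.7223,-0.0069)
Δp = p'−p = (-0.8403,-0.0009); α = Δx/Fx = (-7771/9248) / (-7771/1156) = 1/8
check: Δy/Fy = (-1/1156) / (-2/289) = 1/8 ✓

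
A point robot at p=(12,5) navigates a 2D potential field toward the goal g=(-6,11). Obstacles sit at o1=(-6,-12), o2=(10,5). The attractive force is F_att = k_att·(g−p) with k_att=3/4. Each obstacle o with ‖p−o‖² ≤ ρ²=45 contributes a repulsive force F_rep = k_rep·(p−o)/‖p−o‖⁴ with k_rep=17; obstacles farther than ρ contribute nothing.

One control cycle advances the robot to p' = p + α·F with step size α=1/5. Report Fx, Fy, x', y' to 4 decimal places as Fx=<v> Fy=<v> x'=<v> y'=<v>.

Fx=-11.3750 Fy=4.5000 x'=9.7250 y'=5.9000

F_att = 3/4·(g−p) = 3/4·(-18,6) = (-13.5000,4.5000)
o1: d²=613 > ρ²=45 → inactive
o2: d²=4 ≤ ρ²=45; F_rep = 17·(2,0)/4² = (2.1250,0.0000)
F = F_att + ΣF_rep = (-11.3750,4.5000)
p' = p + 1/5·F = (9.7250,5.9000)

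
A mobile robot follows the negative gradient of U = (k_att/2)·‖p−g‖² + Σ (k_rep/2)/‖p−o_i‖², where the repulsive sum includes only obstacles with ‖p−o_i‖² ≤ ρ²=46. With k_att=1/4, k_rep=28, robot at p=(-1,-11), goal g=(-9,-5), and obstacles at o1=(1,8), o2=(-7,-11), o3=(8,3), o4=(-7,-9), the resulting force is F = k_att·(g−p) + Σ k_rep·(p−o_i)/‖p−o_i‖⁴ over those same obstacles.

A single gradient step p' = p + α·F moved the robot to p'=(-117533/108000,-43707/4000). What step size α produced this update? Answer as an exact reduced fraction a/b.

α = 1/20

F_att = 1/4·(g−p) = 1/4·(-8,6) = (-2.0000,1.5000)
o1: d²=365 > ρ²=46 → inactive
o2: d²=36 ≤ ρ²=46; F_rep = 28·(6,0)/36² = (0.1296,0.0000)
o3: d²=277 > ρ²=46 → inactive
o4: d²=40 ≤ ρ²=46; F_rep = 28·(6,-2)/40² = (0.1050,-0.0350)
F = F_att + ΣF_rep = (-1.7654,1.4650)
Δp = p'−p = (-0.0883,0.0732); α = Δx/Fx = (-9533/108000) / (-9533/5400) = 1/20
check: Δy/Fy = (293/4000) / (293/200) = 1/20 ✓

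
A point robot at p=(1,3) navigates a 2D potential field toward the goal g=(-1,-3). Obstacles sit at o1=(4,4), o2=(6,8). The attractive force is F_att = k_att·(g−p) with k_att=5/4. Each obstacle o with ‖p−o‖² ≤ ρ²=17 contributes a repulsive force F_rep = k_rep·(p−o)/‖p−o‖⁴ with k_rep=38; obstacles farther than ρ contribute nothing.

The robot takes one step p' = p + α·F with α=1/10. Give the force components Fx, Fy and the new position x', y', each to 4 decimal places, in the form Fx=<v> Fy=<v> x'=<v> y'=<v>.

F_att = 5/4·(g−p) = 5/4·(-2,-6) = (-2.5000,-7.5000)
o1: d²=10 ≤ ρ²=17; F_rep = 38·(-3,-1)/10² = (-1.1400,-0.3800)
o2: d²=50 > ρ²=17 → inactive
F = F_att + ΣF_rep = (-3.6400,-7.8800)
p' = p + 1/10·F = (0.6360,2.2120)

Fx=-3.6400 Fy=-7.8800 x'=0.6360 y'=2.2120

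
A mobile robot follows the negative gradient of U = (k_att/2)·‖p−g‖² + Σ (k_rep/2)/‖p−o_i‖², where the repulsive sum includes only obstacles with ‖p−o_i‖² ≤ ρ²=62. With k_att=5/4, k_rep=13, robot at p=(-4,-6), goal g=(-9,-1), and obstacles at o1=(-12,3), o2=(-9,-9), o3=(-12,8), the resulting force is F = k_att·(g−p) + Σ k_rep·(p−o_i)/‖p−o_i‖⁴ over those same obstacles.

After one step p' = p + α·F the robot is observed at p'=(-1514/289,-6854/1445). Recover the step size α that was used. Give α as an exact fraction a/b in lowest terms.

F_att = 5/4·(g−p) = 5/4·(-5,5) = (-6.2500,6.2500)
o1: d²=145 > ρ²=62 → inactive
o2: d²=34 ≤ ρ²=62; F_rep = 13·(5,3)/34² = (0.0562,0.0337)
o3: d²=260 > ρ²=62 → inactive
F = F_att + ΣF_rep = (-6.1938,6.2837)
Δp = p'−p = (-1.2388,1.2567); α = Δx/Fx = (-358/289) / (-1790/289) = 1/5
check: Δy/Fy = (1816/1445) / (1816/289) = 1/5 ✓

α = 1/5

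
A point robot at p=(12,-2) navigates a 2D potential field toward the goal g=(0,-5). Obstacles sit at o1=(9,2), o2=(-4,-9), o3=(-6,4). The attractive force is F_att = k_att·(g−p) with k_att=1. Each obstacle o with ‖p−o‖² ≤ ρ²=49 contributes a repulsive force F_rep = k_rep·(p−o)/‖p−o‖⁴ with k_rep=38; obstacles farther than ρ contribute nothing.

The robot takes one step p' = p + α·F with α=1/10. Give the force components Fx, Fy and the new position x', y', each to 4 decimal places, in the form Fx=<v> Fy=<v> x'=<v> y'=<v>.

F_att = 1·(g−p) = 1·(-12,-3) = (-12.0000,-3.0000)
o1: d²=25 ≤ ρ²=49; F_rep = 38·(3,-4)/25² = (0.1824,-0.2432)
o2: d²=305 > ρ²=49 → inactive
o3: d²=360 > ρ²=49 → inactive
F = F_att + ΣF_rep = (-11.8176,-3.2432)
p' = p + 1/10·F = (10.8182,-2.3243)

Fx=-11.8176 Fy=-3.2432 x'=10.8182 y'=-2.3243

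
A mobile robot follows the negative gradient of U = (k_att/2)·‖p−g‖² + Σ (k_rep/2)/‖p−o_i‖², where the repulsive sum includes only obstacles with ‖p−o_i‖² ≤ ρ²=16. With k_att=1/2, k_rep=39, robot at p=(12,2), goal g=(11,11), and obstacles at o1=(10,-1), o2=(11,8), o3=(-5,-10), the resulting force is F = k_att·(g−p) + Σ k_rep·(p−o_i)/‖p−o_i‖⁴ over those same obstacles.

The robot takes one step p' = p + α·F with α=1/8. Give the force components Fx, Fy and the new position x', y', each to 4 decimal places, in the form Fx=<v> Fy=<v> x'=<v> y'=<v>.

F_att = 1/2·(g−p) = 1/2·(-1,9) = (-0.5000,4.5000)
o1: d²=13 ≤ ρ²=16; F_rep = 39·(2,3)/13² = (0.4615,0.6923)
o2: d²=37 > ρ²=16 → inactive
o3: d²=433 > ρ²=16 → inactive
F = F_att + ΣF_rep = (-0.0385,5.1923)
p' = p + 1/8·F = (11.9952,2.6490)

Fx=-0.0385 Fy=5.1923 x'=11.9952 y'=2.6490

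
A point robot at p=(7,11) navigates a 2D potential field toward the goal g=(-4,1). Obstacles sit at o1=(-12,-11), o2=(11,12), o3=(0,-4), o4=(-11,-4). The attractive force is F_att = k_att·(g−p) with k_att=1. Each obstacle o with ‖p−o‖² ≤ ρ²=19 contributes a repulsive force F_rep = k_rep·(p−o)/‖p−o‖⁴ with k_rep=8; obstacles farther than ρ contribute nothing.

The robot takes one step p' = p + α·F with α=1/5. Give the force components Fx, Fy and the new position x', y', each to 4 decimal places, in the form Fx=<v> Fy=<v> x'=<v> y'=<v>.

F_att = 1·(g−p) = 1·(-11,-10) = (-11.0000,-10.0000)
o1: d²=845 > ρ²=19 → inactive
o2: d²=17 ≤ ρ²=19; F_rep = 8·(-4,-1)/17² = (-0.1107,-0.0277)
o3: d²=274 > ρ²=19 → inactive
o4: d²=549 > ρ²=19 → inactive
F = F_att + ΣF_rep = (-11.1107,-10.0277)
p' = p + 1/5·F = (4.7779,8.9945)

Fx=-11.1107 Fy=-10.0277 x'=4.7779 y'=8.9945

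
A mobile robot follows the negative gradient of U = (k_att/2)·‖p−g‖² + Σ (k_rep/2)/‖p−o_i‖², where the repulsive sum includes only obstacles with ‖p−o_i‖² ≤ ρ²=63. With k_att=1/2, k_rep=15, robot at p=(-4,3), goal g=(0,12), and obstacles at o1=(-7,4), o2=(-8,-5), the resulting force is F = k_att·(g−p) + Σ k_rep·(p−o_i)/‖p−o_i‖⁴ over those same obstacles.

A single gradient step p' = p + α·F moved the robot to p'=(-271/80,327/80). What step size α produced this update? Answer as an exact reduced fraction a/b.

α = 1/4

F_att = 1/2·(g−p) = 1/2·(4,9) = (2.0000,4.5000)
o1: d²=10 ≤ ρ²=63; F_rep = 15·(3,-1)/10² = (0.4500,-0.1500)
o2: d²=80 > ρ²=63 → inactive
F = F_att + ΣF_rep = (2.4500,4.3500)
Δp = p'−p = (0.6125,1.0875); α = Δx/Fx = (49/80) / (49/20) = 1/4
check: Δy/Fy = (87/80) / (87/20) = 1/4 ✓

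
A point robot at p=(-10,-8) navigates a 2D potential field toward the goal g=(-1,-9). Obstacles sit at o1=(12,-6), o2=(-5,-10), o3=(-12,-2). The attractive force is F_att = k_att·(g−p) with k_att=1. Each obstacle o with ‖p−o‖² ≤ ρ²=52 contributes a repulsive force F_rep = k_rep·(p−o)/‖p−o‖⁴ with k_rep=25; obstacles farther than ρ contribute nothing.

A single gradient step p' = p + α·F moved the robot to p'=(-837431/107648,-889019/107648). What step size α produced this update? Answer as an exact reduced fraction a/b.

α = 1/4

F_att = 1·(g−p) = 1·(9,-1) = (9.0000,-1.0000)
o1: d²=488 > ρ²=52 → inactive
o2: d²=29 ≤ ρ²=52; F_rep = 25·(-5,2)/29² = (-0.1486,0.0595)
o3: d²=40 ≤ ρ²=52; F_rep = 25·(2,-6)/40² = (0.0312,-0.0938)
F = F_att + ΣF_rep = (8.8826,-1.0343)
Δp = p'−p = (2.2207,-0.2586); α = Δx/Fx = (239049/107648) / (239049/26912) = 1/4
check: Δy/Fy = (-27835/107648) / (-27835/26912) = 1/4 ✓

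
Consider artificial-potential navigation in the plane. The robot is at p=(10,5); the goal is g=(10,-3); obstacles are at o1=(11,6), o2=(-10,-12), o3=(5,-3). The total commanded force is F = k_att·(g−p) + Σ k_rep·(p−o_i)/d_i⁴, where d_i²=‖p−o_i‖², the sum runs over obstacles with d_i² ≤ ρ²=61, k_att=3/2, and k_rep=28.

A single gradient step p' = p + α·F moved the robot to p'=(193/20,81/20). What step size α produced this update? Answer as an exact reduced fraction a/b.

F_att = 3/2·(g−p) = 3/2·(0,-8) = (0.0000,-12.0000)
o1: d²=2 ≤ ρ²=61; F_rep = 28·(-1,-1)/2² = (-7.0000,-7.0000)
o2: d²=689 > ρ²=61 → inactive
o3: d²=89 > ρ²=61 → inactive
F = F_att + ΣF_rep = (-7.0000,-19.0000)
Δp = p'−p = (-0.3500,-0.9500); α = Δx/Fx = (-7/20) / (-7) = 1/20
check: Δy/Fy = (-19/20) / (-19) = 1/20 ✓

α = 1/20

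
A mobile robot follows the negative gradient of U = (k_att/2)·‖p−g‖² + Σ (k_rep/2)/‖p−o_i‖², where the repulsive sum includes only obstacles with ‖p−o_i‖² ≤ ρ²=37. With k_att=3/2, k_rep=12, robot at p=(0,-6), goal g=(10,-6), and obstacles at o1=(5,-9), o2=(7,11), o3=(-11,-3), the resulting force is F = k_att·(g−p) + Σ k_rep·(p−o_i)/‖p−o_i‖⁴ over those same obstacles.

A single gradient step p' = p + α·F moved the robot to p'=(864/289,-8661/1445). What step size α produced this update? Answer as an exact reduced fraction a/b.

α = 1/5

F_att = 3/2·(g−p) = 3/2·(10,0) = (15.0000,0.0000)
o1: d²=34 ≤ ρ²=37; F_rep = 12·(-5,3)/34² = (-0.0519,0.0311)
o2: d²=338 > ρ²=37 → inactive
o3: d²=130 > ρ²=37 → inactive
F = F_att + ΣF_rep = (14.9481,0.0311)
Δp = p'−p = (2.9896,0.0062); α = Δx/Fx = (864/289) / (4320/289) = 1/5
check: Δy/Fy = (9/1445) / (9/289) = 1/5 ✓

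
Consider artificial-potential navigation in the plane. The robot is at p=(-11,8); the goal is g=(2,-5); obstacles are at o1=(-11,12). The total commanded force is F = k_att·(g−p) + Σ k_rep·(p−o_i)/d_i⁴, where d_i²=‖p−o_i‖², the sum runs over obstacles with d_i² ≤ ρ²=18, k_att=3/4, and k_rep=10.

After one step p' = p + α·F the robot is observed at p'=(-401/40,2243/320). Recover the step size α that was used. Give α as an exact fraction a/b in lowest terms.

α = 1/10

F_att = 3/4·(g−p) = 3/4·(13,-13) = (9.7500,-9.7500)
o1: d²=16 ≤ ρ²=18; F_rep = 10·(0,-4)/16² = (0.0000,-0.1562)
F = F_att + ΣF_rep = (9.7500,-9.9062)
Δp = p'−p = (0.9750,-0.9906); α = Δx/Fx = (39/40) / (39/4) = 1/10
check: Δy/Fy = (-317/320) / (-317/32) = 1/10 ✓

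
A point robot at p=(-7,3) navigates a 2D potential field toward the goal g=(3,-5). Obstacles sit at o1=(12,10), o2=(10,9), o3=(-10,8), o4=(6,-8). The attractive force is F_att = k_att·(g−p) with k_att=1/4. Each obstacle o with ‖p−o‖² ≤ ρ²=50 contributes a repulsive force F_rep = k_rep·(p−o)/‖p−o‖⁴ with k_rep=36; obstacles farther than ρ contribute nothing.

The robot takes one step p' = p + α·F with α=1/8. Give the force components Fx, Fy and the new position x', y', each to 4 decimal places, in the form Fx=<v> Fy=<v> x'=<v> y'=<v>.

Fx=2.5934 Fy=-2.1557 x'=-6.6758 y'=2.7305

F_att = 1/4·(g−p) = 1/4·(10,-8) = (2.5000,-2.0000)
o1: d²=410 > ρ²=50 → inactive
o2: d²=325 > ρ²=50 → inactive
o3: d²=34 ≤ ρ²=50; F_rep = 36·(3,-5)/34² = (0.0934,-0.1557)
o4: d²=290 > ρ²=50 → inactive
F = F_att + ΣF_rep = (2.5934,-2.1557)
p' = p + 1/8·F = (-6.6758,2.7305)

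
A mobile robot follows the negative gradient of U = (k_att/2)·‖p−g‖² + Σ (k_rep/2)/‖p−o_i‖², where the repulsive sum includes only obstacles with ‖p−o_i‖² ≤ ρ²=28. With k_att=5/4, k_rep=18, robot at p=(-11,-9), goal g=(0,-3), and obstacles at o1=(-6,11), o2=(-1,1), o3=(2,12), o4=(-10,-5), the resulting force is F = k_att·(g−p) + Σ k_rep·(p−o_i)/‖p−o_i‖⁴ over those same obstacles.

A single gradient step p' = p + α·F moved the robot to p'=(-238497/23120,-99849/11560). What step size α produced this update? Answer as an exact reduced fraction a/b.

F_att = 5/4·(g−p) = 5/4·(11,6) = (13.7500,7.5000)
o1: d²=425 > ρ²=28 → inactive
o2: d²=200 > ρ²=28 → inactive
o3: d²=610 > ρ²=28 → inactive
o4: d²=17 ≤ ρ²=28; F_rep = 18·(-1,-4)/17² = (-0.0623,-0.2491)
F = F_att + ΣF_rep = (13.6877,7.2509)
Δp = p'−p = (0.6844,0.3625); α = Δx/Fx = (15823/23120) / (15823/1156) = 1/20
check: Δy/Fy = (4191/11560) / (4191/578) = 1/20 ✓

α = 1/20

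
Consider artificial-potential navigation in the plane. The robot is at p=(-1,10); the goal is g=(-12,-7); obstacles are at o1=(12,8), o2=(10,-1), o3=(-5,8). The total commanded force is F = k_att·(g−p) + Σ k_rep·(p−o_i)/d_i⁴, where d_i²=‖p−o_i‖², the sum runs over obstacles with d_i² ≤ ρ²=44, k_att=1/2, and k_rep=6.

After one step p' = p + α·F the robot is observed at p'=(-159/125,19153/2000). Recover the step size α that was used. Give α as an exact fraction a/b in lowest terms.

α = 1/20

F_att = 1/2·(g−p) = 1/2·(-11,-17) = (-5.5000,-8.5000)
o1: d²=173 > ρ²=44 → inactive
o2: d²=242 > ρ²=44 → inactive
o3: d²=20 ≤ ρ²=44; F_rep = 6·(4,2)/20² = (0.0600,0.0300)
F = F_att + ΣF_rep = (-5.4400,-8.4700)
Δp = p'−p = (-0.2720,-0.4235); α = Δx/Fx = (-34/125) / (-136/25) = 1/20
check: Δy/Fy = (-847/2000) / (-847/100) = 1/20 ✓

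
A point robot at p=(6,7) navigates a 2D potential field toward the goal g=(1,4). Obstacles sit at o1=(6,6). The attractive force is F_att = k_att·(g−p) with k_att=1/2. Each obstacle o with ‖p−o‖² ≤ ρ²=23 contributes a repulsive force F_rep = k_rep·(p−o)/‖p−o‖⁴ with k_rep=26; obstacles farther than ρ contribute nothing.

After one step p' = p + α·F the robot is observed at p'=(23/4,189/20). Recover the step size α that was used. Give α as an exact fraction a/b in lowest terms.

α = 1/10

F_att = 1/2·(g−p) = 1/2·(-5,-3) = (-2.5000,-1.5000)
o1: d²=1 ≤ ρ²=23; F_rep = 26·(0,1)/1² = (0.0000,26.0000)
F = F_att + ΣF_rep = (-2.5000,24.5000)
Δp = p'−p = (-0.2500,2.4500); α = Δx/Fx = (-1/4) / (-5/2) = 1/10
check: Δy/Fy = (49/20) / (49/2) = 1/10 ✓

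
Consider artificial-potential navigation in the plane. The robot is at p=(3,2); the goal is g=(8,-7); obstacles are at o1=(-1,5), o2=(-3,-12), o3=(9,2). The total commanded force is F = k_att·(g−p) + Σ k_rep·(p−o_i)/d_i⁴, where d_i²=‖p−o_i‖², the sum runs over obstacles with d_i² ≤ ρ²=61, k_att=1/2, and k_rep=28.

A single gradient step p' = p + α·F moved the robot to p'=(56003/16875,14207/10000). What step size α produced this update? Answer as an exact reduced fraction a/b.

F_att = 1/2·(g−p) = 1/2·(5,-9) = (2.5000,-4.5000)
o1: d²=25 ≤ ρ²=61; F_rep = 28·(4,-3)/25² = (0.1792,-0.1344)
o2: d²=232 > ρ²=61 → inactive
o3: d²=36 ≤ ρ²=61; F_rep = 28·(-6,0)/36² = (-0.1296,0.0000)
F = F_att + ΣF_rep = (2.5496,-4.6344)
Δp = p'−p = (0.3187,-0.5793); α = Δx/Fx = (5378/16875) / (43024/16875) = 1/8
check: Δy/Fy = (-5793/10000) / (-5793/1250) = 1/8 ✓

α = 1/8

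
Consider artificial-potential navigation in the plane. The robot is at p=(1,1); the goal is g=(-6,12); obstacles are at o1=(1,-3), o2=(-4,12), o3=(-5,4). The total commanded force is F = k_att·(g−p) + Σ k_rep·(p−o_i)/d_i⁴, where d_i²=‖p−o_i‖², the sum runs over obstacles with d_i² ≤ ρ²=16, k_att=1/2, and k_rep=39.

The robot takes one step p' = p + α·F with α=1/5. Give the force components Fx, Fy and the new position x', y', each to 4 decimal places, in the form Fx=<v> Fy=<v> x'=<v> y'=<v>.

Fx=-3.5000 Fy=6.1094 x'=0.3000 y'=2.2219

F_att = 1/2·(g−p) = 1/2·(-7,11) = (-3.5000,5.5000)
o1: d²=16 ≤ ρ²=16; F_rep = 39·(0,4)/16² = (0.0000,0.6094)
o2: d²=146 > ρ²=16 → inactive
o3: d²=45 > ρ²=16 → inactive
F = F_att + ΣF_rep = (-3.5000,6.1094)
p' = p + 1/5·F = (0.3000,2.2219)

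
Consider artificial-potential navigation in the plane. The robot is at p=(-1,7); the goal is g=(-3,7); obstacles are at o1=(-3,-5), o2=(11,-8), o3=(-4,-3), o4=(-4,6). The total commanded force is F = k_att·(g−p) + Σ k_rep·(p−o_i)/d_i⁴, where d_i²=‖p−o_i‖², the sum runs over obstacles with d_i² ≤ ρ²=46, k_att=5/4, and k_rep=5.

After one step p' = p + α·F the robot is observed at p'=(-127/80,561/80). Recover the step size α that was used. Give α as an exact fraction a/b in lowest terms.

F_att = 5/4·(g−p) = 5/4·(-2,0) = (-2.5000,0.0000)
o1: d²=148 > ρ²=46 → inactive
o2: d²=369 > ρ²=46 → inactive
o3: d²=109 > ρ²=46 → inactive
o4: d²=10 ≤ ρ²=46; F_rep = 5·(3,1)/10² = (0.1500,0.0500)
F = F_att + ΣF_rep = (-2.3500,0.0500)
Δp = p'−p = (-0.5875,0.0125); α = Δx/Fx = (-47/80) / (-47/20) = 1/4
check: Δy/Fy = (1/80) / (1/20) = 1/4 ✓

α = 1/4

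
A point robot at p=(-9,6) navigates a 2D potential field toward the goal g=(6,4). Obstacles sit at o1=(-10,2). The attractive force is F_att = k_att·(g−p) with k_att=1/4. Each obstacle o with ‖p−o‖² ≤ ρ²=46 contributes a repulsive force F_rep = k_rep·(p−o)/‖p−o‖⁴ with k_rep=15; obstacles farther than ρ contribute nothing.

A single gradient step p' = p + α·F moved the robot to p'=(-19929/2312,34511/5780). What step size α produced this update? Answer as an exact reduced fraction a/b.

α = 1/10

F_att = 1/4·(g−p) = 1/4·(15,-2) = (3.7500,-0.5000)
o1: d²=17 ≤ ρ²=46; F_rep = 15·(1,4)/17² = (0.0519,0.2076)
F = F_att + ΣF_rep = (3.8019,-0.2924)
Δp = p'−p = (0.3802,-0.0292); α = Δx/Fx = (879/2312) / (4395/1156) = 1/10
check: Δy/Fy = (-169/5780) / (-169/578) = 1/10 ✓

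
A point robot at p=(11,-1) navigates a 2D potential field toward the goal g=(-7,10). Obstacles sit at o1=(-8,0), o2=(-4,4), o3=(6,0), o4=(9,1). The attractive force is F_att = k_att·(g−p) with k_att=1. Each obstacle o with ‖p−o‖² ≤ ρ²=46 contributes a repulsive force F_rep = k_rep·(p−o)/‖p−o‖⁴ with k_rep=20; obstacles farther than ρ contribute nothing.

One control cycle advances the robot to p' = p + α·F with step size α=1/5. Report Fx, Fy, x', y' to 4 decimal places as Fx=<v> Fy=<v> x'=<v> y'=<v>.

F_att = 1·(g−p) = 1·(-18,11) = (-18.0000,11.0000)
o1: d²=362 > ρ²=46 → inactive
o2: d²=250 > ρ²=46 → inactive
o3: d²=26 ≤ ρ²=46; F_rep = 20·(5,-1)/26² = (0.1479,-0.0296)
o4: d²=8 ≤ ρ²=46; F_rep = 20·(2,-2)/8² = (0.6250,-0.6250)
F = F_att + ΣF_rep = (-17.2271,10.3454)
p' = p + 1/5·F = (7.5546,1.0691)

Fx=-17.2271 Fy=10.3454 x'=7.5546 y'=1.0691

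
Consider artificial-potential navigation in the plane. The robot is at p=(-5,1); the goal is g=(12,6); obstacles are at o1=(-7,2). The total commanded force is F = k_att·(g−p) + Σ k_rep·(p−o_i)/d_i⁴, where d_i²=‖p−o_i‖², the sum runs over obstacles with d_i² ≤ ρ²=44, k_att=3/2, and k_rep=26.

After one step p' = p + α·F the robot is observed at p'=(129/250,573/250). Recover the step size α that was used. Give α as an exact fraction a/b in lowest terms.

F_att = 3/2·(g−p) = 3/2·(17,5) = (25.5000,7.5000)
o1: d²=5 ≤ ρ²=44; F_rep = 26·(2,-1)/5² = (2.0800,-1.0400)
F = F_att + ΣF_rep = (27.5800,6.4600)
Δp = p'−p = (5.5160,1.2920); α = Δx/Fx = (1379/250) / (1379/50) = 1/5
check: Δy/Fy = (323/250) / (323/50) = 1/5 ✓

α = 1/5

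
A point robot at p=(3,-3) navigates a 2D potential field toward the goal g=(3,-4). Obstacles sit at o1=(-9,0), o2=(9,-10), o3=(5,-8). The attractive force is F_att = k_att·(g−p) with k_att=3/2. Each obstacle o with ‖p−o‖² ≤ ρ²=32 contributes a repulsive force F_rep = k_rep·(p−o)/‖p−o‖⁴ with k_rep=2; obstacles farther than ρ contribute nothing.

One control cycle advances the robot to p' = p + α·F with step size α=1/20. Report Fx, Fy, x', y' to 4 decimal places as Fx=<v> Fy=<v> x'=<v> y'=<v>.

Fx=-0.0048 Fy=-1.4881 x'=2.9998 y'=-3.0744

F_att = 3/2·(g−p) = 3/2·(0,-1) = (0.0000,-1.5000)
o1: d²=153 > ρ²=32 → inactive
o2: d²=85 > ρ²=32 → inactive
o3: d²=29 ≤ ρ²=32; F_rep = 2·(-2,5)/29² = (-0.0048,0.0119)
F = F_att + ΣF_rep = (-0.0048,-1.4881)
p' = p + 1/20·F = (2.9998,-3.0744)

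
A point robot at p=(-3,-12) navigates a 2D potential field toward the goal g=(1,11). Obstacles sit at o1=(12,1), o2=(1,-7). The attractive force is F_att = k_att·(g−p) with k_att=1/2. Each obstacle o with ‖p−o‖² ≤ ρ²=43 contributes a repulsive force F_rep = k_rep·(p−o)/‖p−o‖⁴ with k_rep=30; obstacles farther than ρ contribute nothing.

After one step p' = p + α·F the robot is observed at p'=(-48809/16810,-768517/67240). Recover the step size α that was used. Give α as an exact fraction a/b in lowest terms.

F_att = 1/2·(g−p) = 1/2·(4,23) = (2.0000,11.5000)
o1: d²=394 > ρ²=43 → inactive
o2: d²=41 ≤ ρ²=43; F_rep = 30·(-4,-5)/41² = (-0.0714,-0.0892)
F = F_att + ΣF_rep = (1.9286,11.4108)
Δp = p'−p = (0.0964,0.5705); α = Δx/Fx = (1621/16810) / (3242/1681) = 1/20
check: Δy/Fy = (38363/67240) / (38363/3362) = 1/20 ✓

α = 1/20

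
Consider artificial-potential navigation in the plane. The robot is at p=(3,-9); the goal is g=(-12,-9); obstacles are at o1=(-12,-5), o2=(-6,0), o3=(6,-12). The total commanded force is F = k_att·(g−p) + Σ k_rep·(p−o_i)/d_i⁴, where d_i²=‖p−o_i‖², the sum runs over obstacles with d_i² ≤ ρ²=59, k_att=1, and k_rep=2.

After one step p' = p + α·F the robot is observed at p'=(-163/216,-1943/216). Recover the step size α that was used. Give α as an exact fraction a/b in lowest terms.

α = 1/4

F_att = 1·(g−p) = 1·(-15,0) = (-15.0000,0.0000)
o1: d²=241 > ρ²=59 → inactive
o2: d²=162 > ρ²=59 → inactive
o3: d²=18 ≤ ρ²=59; F_rep = 2·(-3,3)/18² = (-0.0185,0.0185)
F = F_att + ΣF_rep = (-15.0185,0.0185)
Δp = p'−p = (-3.7546,0.0046); α = Δx/Fx = (-811/216) / (-811/54) = 1/4
check: Δy/Fy = (1/216) / (1/54) = 1/4 ✓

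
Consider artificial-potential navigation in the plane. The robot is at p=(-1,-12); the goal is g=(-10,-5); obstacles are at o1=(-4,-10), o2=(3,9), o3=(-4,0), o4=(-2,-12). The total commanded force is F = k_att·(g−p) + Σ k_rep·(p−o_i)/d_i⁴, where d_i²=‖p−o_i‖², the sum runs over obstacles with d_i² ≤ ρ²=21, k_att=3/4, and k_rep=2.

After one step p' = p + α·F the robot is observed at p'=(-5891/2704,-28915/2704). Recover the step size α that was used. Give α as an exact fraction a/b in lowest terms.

F_att = 3/4·(g−p) = 3/4·(-9,7) = (-6.7500,5.2500)
o1: d²=13 ≤ ρ²=21; F_rep = 2·(3,-2)/13² = (0.0355,-0.0237)
o2: d²=457 > ρ²=21 → inactive
o3: d²=153 > ρ²=21 → inactive
o4: d²=1 ≤ ρ²=21; F_rep = 2·(1,0)/1² = (2.0000,0.0000)
F = F_att + ΣF_rep = (-4.7145,5.2263)
Δp = p'−p = (-1.1786,1.3066); α = Δx/Fx = (-3187/2704) / (-3187/676) = 1/4
check: Δy/Fy = (3533/2704) / (3533/676) = 1/4 ✓

α = 1/4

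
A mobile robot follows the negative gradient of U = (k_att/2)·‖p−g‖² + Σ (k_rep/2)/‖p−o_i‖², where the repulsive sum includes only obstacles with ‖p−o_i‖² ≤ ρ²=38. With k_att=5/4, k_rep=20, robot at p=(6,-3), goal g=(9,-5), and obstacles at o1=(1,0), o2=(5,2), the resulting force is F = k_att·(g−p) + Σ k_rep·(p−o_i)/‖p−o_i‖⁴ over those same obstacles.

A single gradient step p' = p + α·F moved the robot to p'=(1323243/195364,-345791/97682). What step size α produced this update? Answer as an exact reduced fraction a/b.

α = 1/5

F_att = 5/4·(g−p) = 5/4·(3,-2) = (3.7500,-2.5000)
o1: d²=34 ≤ ρ²=38; F_rep = 20·(5,-3)/34² = (0.0865,-0.0519)
o2: d²=26 ≤ ρ²=38; F_rep = 20·(1,-5)/26² = (0.0296,-0.1479)
F = F_att + ΣF_rep = (3.8661,-2.6998)
Δp = p'−p = (0.7732,-0.5400); α = Δx/Fx = (151059/195364) / (755295/195364) = 1/5
check: Δy/Fy = (-52745/97682) / (-263725/97682) = 1/5 ✓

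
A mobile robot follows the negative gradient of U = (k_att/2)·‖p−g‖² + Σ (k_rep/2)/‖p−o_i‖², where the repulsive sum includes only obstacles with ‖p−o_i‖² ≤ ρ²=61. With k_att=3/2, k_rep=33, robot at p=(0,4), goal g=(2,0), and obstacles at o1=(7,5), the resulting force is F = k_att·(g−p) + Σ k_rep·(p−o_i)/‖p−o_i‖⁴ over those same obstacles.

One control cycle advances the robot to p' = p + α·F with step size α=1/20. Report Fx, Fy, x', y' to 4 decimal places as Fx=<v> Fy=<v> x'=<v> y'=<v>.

F_att = 3/2·(g−p) = 3/2·(2,-4) = (3.0000,-6.0000)
o1: d²=50 ≤ ρ²=61; F_rep = 33·(-7,-1)/50² = (-0.0924,-0.0132)
F = F_att + ΣF_rep = (2.9076,-6.0132)
p' = p + 1/20·F = (0.1454,3.6993)

Fx=2.9076 Fy=-6.0132 x'=0.1454 y'=3.6993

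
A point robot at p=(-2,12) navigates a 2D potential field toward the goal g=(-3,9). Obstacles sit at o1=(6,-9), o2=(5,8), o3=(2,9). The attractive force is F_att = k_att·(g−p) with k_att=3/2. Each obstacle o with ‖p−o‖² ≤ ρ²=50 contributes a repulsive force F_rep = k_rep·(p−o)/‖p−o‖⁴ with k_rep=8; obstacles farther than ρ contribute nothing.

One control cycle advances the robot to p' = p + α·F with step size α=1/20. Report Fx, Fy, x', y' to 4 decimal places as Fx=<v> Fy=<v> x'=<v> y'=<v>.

F_att = 3/2·(g−p) = 3/2·(-1,-3) = (-1.5000,-4.5000)
o1: d²=505 > ρ²=50 → inactive
o2: d²=65 > ρ²=50 → inactive
o3: d²=25 ≤ ρ²=50; F_rep = 8·(-4,3)/25² = (-0.0512,0.0384)
F = F_att + ΣF_rep = (-1.5512,-4.4616)
p' = p + 1/20·F = (-2.0776,11.7769)

Fx=-1.5512 Fy=-4.4616 x'=-2.0776 y'=11.7769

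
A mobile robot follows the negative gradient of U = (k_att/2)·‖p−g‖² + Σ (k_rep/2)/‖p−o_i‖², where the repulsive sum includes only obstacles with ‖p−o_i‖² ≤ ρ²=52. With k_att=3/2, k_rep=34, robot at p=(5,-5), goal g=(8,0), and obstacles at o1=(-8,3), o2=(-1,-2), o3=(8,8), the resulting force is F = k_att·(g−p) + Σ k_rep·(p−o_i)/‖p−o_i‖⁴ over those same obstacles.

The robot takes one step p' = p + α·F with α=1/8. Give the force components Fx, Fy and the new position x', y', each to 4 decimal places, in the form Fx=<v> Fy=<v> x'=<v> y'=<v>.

Fx=4.6007 Fy=7.4496 x'=5.5751 y'=-4.0688

F_att = 3/2·(g−p) = 3/2·(3,5) = (4.5000,7.5000)
o1: d²=233 > ρ²=52 → inactive
o2: d²=45 ≤ ρ²=52; F_rep = 34·(6,-3)/45² = (0.1007,-0.0504)
o3: d²=178 > ρ²=52 → inactive
F = F_att + ΣF_rep = (4.6007,7.4496)
p' = p + 1/8·F = (5.5751,-4.0688)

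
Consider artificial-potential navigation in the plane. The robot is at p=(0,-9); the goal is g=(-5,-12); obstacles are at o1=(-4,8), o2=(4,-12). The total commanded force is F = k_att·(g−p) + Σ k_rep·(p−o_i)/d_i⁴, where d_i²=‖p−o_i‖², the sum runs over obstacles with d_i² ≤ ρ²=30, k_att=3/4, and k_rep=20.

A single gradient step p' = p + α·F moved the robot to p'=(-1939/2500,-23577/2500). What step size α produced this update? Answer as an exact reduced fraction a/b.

F_att = 3/4·(g−p) = 3/4·(-5,-3) = (-3.7500,-2.2500)
o1: d²=305 > ρ²=30 → inactive
o2: d²=25 ≤ ρ²=30; F_rep = 20·(-4,3)/25² = (-0.1280,0.0960)
F = F_att + ΣF_rep = (-3.8780,-2.1540)
Δp = p'−p = (-0.7756,-0.4308); α = Δx/Fx = (-1939/2500) / (-1939/500) = 1/5
check: Δy/Fy = (-1077/2500) / (-1077/500) = 1/5 ✓

α = 1/5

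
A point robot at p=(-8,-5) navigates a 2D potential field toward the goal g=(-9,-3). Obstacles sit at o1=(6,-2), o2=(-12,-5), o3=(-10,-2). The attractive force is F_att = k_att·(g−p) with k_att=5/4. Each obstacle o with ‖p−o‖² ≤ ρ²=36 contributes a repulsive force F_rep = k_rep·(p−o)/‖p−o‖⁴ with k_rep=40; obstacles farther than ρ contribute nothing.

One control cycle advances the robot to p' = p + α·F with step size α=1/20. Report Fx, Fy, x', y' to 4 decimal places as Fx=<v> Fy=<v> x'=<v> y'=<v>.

Fx=-0.1516 Fy=1.7899 x'=-8.0076 y'=-4.9105

F_att = 5/4·(g−p) = 5/4·(-1,2) = (-1.2500,2.5000)
o1: d²=205 > ρ²=36 → inactive
o2: d²=16 ≤ ρ²=36; F_rep = 40·(4,0)/16² = (0.6250,0.0000)
o3: d²=13 ≤ ρ²=36; F_rep = 40·(2,-3)/13² = (0.4734,-0.7101)
F = F_att + ΣF_rep = (-0.1516,1.7899)
p' = p + 1/20·F = (-8.0076,-4.9105)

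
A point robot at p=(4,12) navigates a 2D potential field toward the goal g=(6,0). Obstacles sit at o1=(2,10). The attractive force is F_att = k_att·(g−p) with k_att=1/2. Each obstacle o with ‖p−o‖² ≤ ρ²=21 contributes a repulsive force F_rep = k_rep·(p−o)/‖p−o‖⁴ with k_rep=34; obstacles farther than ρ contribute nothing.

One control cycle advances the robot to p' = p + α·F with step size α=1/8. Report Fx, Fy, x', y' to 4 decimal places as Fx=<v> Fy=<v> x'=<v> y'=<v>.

Fx=2.0625 Fy=-4.9375 x'=4.2578 y'=11.3828

F_att = 1/2·(g−p) = 1/2·(2,-12) = (1.0000,-6.0000)
o1: d²=8 ≤ ρ²=21; F_rep = 34·(2,2)/8² = (1.0625,1.0625)
F = F_att + ΣF_rep = (2.0625,-4.9375)
p' = p + 1/8·F = (4.2578,11.3828)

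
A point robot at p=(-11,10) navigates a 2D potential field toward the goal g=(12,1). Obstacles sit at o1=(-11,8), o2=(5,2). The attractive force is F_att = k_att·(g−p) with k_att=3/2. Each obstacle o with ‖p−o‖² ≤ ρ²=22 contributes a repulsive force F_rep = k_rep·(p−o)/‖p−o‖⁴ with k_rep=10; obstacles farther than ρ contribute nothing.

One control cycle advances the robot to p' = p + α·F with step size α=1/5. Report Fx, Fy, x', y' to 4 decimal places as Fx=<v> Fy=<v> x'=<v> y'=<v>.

F_att = 3/2·(g−p) = 3/2·(23,-9) = (34.5000,-13.5000)
o1: d²=4 ≤ ρ²=22; F_rep = 10·(0,2)/4² = (0.0000,1.2500)
o2: d²=320 > ρ²=22 → inactive
F = F_att + ΣF_rep = (34.5000,-12.2500)
p' = p + 1/5·F = (-4.1000,7.5500)

Fx=34.5000 Fy=-12.2500 x'=-4.1000 y'=7.5500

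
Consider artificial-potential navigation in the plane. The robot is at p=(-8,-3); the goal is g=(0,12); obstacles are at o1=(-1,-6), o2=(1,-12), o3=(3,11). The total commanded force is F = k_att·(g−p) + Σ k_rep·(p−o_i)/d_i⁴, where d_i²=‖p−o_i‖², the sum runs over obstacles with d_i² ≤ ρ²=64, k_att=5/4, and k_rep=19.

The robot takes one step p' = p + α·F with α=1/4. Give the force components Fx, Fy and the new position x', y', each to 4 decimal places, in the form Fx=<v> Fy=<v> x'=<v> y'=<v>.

Fx=9.9605 Fy=18.7669 x'=-5.5099 y'=1.6917

F_att = 5/4·(g−p) = 5/4·(8,15) = (10.0000,18.7500)
o1: d²=58 ≤ ρ²=64; F_rep = 19·(-7,3)/58² = (-0.0395,0.0169)
o2: d²=162 > ρ²=64 → inactive
o3: d²=317 > ρ²=64 → inactive
F = F_att + ΣF_rep = (9.9605,18.7669)
p' = p + 1/4·F = (-5.5099,1.6917)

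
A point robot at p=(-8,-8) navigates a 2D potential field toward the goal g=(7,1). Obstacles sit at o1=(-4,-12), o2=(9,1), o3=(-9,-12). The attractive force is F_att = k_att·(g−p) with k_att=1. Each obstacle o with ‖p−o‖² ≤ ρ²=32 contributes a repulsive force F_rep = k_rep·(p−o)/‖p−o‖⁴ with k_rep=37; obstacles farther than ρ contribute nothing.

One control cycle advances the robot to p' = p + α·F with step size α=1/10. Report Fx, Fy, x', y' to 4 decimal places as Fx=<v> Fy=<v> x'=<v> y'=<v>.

Fx=14.9835 Fy=9.6566 x'=-6.5017 y'=-7.0343

F_att = 1·(g−p) = 1·(15,9) = (15.0000,9.0000)
o1: d²=32 ≤ ρ²=32; F_rep = 37·(-4,4)/32² = (-0.1445,0.1445)
o2: d²=370 > ρ²=32 → inactive
o3: d²=17 ≤ ρ²=32; F_rep = 37·(1,4)/17² = (0.1280,0.5121)
F = F_att + ΣF_rep = (14.9835,9.6566)
p' = p + 1/10·F = (-6.5017,-7.0343)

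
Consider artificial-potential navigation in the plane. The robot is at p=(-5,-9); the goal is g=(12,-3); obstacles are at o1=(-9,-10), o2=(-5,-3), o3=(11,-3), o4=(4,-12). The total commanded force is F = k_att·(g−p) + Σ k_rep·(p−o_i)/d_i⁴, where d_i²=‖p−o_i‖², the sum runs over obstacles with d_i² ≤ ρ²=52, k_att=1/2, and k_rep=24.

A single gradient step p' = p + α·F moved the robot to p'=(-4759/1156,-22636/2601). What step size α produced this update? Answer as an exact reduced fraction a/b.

α = 1/10

F_att = 1/2·(g−p) = 1/2·(17,6) = (8.5000,3.0000)
o1: d²=17 ≤ ρ²=52; F_rep = 24·(4,1)/17² = (0.3322,0.0830)
o2: d²=36 ≤ ρ²=52; F_rep = 24·(0,-6)/36² = (0.0000,-0.1111)
o3: d²=292 > ρ²=52 → inactive
o4: d²=90 > ρ²=52 → inactive
F = F_att + ΣF_rep = (8.8322,2.9719)
Δp = p'−p = (0.8832,0.2972); α = Δx/Fx = (1021/1156) / (5105/578) = 1/10
check: Δy/Fy = (773/2601) / (7730/2601) = 1/10 ✓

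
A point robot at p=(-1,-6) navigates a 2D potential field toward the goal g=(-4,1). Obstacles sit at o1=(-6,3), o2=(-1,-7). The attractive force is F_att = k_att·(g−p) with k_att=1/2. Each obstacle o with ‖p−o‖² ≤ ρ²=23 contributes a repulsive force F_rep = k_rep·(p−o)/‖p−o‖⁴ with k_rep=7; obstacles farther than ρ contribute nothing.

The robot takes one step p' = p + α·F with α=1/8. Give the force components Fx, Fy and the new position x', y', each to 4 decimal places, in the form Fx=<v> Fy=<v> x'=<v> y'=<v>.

Fx=-1.5000 Fy=10.5000 x'=-1.1875 y'=-4.6875

F_att = 1/2·(g−p) = 1/2·(-3,7) = (-1.5000,3.5000)
o1: d²=106 > ρ²=23 → inactive
o2: d²=1 ≤ ρ²=23; F_rep = 7·(0,1)/1² = (0.0000,7.0000)
F = F_att + ΣF_rep = (-1.5000,10.5000)
p' = p + 1/8·F = (-1.1875,-4.6875)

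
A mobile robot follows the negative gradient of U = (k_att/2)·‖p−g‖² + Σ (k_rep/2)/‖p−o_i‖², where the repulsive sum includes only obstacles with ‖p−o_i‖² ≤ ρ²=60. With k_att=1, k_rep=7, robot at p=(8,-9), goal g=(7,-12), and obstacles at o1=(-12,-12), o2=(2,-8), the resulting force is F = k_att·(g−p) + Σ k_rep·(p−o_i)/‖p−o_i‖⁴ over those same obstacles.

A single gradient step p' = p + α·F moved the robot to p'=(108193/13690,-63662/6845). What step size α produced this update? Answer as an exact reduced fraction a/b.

F_att = 1·(g−p) = 1·(-1,-3) = (-1.0000,-3.0000)
o1: d²=409 > ρ²=60 → inactive
o2: d²=37 ≤ ρ²=60; F_rep = 7·(6,-1)/37² = (0.0307,-0.0051)
F = F_att + ΣF_rep = (-0.9693,-3.0051)
Δp = p'−p = (-0.0969,-0.3005); α = Δx/Fx = (-1327/13690) / (-1327/1369) = 1/10
check: Δy/Fy = (-2057/6845) / (-4114/1369) = 1/10 ✓

α = 1/10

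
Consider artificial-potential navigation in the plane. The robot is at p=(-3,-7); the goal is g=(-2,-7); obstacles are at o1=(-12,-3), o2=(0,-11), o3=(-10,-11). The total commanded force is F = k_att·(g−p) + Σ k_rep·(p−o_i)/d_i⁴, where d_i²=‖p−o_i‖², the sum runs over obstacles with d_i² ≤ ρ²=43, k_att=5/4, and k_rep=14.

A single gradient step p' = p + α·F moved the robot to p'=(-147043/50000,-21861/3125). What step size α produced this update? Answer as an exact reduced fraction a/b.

F_att = 5/4·(g−p) = 5/4·(1,0) = (1.2500,0.0000)
o1: d²=97 > ρ²=43 → inactive
o2: d²=25 ≤ ρ²=43; F_rep = 14·(-3,4)/25² = (-0.0672,0.0896)
o3: d²=65 > ρ²=43 → inactive
F = F_att + ΣF_rep = (1.1828,0.0896)
Δp = p'−p = (0.0591,0.0045); α = Δx/Fx = (2957/50000) / (2957/2500) = 1/20
check: Δy/Fy = (14/3125) / (56/625) = 1/20 ✓

α = 1/20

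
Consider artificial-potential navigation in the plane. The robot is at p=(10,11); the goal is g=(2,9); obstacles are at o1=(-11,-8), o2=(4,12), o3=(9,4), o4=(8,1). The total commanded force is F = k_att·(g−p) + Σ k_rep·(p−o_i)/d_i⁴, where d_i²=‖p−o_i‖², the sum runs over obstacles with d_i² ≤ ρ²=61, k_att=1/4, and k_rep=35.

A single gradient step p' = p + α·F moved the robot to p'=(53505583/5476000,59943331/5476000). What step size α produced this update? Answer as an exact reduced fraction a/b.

α = 1/8

F_att = 1/4·(g−p) = 1/4·(-8,-2) = (-2.0000,-0.5000)
o1: d²=802 > ρ²=61 → inactive
o2: d²=37 ≤ ρ²=61; F_rep = 35·(6,-1)/37² = (0.1534,-0.0256)
o3: d²=50 ≤ ρ²=61; F_rep = 35·(1,7)/50² = (0.0140,0.0980)
o4: d²=104 > ρ²=61 → inactive
F = F_att + ΣF_rep = (-1.8326,-0.4276)
Δp = p'−p = (-0.2291,-0.0534); α = Δx/Fx = (-1254417/5476000) / (-1254417/684500) = 1/8
check: Δy/Fy = (-292669/5476000) / (-292669/684500) = 1/8 ✓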